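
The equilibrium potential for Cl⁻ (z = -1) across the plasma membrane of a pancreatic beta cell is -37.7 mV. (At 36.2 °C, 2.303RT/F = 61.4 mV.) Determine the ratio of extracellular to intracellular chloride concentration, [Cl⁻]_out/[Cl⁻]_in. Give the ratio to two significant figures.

log₁₀([out]/[in]) = E·z/(61.4) = -37.7 × -1 / 61.4 = 0.6140
[out]/[in] = 10^(0.6140) = 4.112

4.1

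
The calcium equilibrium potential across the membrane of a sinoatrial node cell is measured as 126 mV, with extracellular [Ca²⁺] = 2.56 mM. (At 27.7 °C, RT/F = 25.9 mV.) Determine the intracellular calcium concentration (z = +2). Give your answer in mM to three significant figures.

0.000152 mM

Nernst: E = (25.9/2) · ln([out]/[in]), so ln([out]/[in]) = 126.0 × 2 / 25.9 = 9.7297.
[out]/[in] = e^(9.7297) = 1.681e+04.
[in] = 2.56 / 1.681e+04 = 0.0001523 mM.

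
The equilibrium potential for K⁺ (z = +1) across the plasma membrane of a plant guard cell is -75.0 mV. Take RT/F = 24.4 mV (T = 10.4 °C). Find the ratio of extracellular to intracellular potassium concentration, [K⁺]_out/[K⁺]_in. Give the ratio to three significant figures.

ln([out]/[in]) = E·z/(24.4) = -75.0 × 1 / 24.4 = -3.0738
[out]/[in] = e^(-3.0738) = 0.04625

0.0462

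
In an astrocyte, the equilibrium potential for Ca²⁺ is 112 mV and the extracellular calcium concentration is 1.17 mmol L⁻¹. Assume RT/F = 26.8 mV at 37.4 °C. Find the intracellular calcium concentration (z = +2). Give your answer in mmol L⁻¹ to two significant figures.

Nernst: E = (26.8/2) · ln([out]/[in]), so ln([out]/[in]) = 112.0 × 2 / 26.8 = 8.3582.
[out]/[in] = e^(8.3582) = 4265.
[in] = 1.17 / 4265 = 0.0002743 mmol L⁻¹.

0.00027 mmol L⁻¹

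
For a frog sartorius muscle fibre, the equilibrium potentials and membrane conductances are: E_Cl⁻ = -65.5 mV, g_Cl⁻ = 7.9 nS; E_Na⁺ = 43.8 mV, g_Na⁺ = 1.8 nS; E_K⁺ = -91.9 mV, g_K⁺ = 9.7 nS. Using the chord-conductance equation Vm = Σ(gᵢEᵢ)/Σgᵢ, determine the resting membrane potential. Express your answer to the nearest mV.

-69 mV

Σ gᵢEᵢ = 7.9·(-65.5) + 1.8·(43.8) + 9.7·(-91.9) = -1330.04
Σ gᵢ = 7.9 + 1.8 + 9.7 = 19.4
Vm = -1330.04 / 19.4 = -68.56 mV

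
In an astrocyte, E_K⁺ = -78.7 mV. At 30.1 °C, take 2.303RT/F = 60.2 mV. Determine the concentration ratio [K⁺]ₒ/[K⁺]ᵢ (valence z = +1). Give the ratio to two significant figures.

0.049

log₁₀([out]/[in]) = E·z/(60.2) = -78.7 × 1 / 60.2 = -1.3073
[out]/[in] = 10^(-1.3073) = 0.04928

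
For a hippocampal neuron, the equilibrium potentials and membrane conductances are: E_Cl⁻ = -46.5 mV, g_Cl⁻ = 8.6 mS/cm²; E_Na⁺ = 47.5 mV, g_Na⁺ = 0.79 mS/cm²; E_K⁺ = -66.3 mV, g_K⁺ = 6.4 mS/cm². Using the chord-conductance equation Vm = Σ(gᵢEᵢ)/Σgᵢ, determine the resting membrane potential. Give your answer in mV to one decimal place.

-49.8 mV

Σ gᵢEᵢ = 8.6·(-46.5) + 0.79·(47.5) + 6.4·(-66.3) = -786.69
Σ gᵢ = 8.6 + 0.79 + 6.4 = 15.79
Vm = -786.69 / 15.79 = -49.82 mV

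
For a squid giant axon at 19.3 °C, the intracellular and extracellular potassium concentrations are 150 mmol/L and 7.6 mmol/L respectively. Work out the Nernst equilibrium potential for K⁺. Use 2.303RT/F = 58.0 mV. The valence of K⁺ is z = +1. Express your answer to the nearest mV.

E = (58.0/z) · log₁₀([K⁺]_out/[K⁺]_in) with z = +1.
= (58.0/1) · log₁₀(7.6/150) = 58.00 · log₁₀(0.05067)
= 58.00 · (-1.2953) = -75.13 mV

-75 mV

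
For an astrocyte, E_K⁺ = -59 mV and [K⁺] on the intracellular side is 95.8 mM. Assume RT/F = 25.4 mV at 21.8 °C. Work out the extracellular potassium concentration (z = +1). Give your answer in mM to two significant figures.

Nernst: E = (25.4/1) · ln([out]/[in]), so ln([out]/[in]) = -59.0 × 1 / 25.4 = -2.3228.
[out]/[in] = e^(-2.3228) = 0.098.
[out] = 0.098 × 95.8 = 9.388 mM.

9.4 mM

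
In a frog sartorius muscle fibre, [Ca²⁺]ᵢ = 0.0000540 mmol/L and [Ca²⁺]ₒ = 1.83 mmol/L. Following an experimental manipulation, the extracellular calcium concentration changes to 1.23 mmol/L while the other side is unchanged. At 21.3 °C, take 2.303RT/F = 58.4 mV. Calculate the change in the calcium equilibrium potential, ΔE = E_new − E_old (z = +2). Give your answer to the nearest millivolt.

-5 mV

E_old = (58.4/2)·log₁₀(1.83/0.0000540) = 132.28 mV
E_new = (58.4/2)·log₁₀(1.23/0.0000540) = 127.24 mV
ΔE = 127.24 − (132.28) = -5.04 mV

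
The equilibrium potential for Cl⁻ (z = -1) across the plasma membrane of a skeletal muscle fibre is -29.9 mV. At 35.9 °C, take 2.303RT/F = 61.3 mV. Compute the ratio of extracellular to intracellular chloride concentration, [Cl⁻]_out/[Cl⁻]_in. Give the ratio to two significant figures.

log₁₀([out]/[in]) = E·z/(61.3) = -29.9 × -1 / 61.3 = 0.4878
[out]/[in] = 10^(0.4878) = 3.074

3.1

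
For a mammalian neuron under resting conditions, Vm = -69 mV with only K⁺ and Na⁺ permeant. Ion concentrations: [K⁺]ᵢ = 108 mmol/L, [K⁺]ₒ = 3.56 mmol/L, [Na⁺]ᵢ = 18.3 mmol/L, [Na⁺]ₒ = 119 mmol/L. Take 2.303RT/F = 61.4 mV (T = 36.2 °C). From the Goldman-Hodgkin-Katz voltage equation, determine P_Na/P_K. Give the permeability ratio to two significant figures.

Let α = P_Na/P_K. GHK: Vm = 61.4·log₁₀[(Kₒ + α·Naₒ)/(Kᵢ + α·Naᵢ)].
10^(Vm/61.4) = 10^(-69.0/61.4) = 0.075201
So 0.075201·(Kᵢ + α·Naᵢ) = Kₒ + α·Naₒ → α = (0.075201·108.0 − 3.56) / (119.0 − 0.075201·18.3)
α = (8.122 − 3.56) / (119.0 − 1.376) = 4.562/117.6 = 0.03878

0.039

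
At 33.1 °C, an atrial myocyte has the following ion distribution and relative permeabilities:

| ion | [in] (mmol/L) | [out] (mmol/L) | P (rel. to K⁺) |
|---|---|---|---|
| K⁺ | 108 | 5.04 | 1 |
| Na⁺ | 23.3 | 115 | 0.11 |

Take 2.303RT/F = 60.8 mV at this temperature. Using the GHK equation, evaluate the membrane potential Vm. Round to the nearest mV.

Vm = 60.8 · log₁₀[(Σ P·[cation]ₒ + Σ P·[anion]ᵢ) / (Σ P·[cation]ᵢ + Σ P·[anion]ₒ)]
Numerator = 1×5.04 + 0.11×115 = 17.69
Denominator = 1×108 + 0.11×23.3 = 110.6
Vm = 60.8 · log₁₀(0.16) = 60.8 × (-0.7959) = -48.39 mV

-48 mV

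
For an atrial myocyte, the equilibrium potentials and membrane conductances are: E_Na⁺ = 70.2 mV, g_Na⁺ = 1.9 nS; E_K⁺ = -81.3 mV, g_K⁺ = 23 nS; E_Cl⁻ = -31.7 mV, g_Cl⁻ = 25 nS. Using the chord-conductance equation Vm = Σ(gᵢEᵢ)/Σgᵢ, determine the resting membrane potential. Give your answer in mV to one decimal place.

Σ gᵢEᵢ = 1.9·(70.2) + 23·(-81.3) + 25·(-31.7) = -2529.02
Σ gᵢ = 1.9 + 23 + 25 = 49.9
Vm = -2529.02 / 49.9 = -50.68 mV

-50.7 mV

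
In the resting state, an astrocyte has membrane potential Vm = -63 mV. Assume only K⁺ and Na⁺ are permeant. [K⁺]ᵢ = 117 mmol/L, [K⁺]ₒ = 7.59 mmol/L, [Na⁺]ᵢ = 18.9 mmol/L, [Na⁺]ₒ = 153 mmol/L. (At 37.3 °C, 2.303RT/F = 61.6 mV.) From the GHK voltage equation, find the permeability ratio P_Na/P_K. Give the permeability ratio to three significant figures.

0.0232

Let α = P_Na/P_K. GHK: Vm = 61.6·log₁₀[(Kₒ + α·Naₒ)/(Kᵢ + α·Naᵢ)].
10^(Vm/61.6) = 10^(-63.0/61.6) = 0.094901
So 0.094901·(Kᵢ + α·Naᵢ) = Kₒ + α·Naₒ → α = (0.094901·117.0 − 7.59) / (153.0 − 0.094901·18.9)
α = (11.1 − 7.59) / (153.0 − 1.794) = 3.513/151.2 = 0.02324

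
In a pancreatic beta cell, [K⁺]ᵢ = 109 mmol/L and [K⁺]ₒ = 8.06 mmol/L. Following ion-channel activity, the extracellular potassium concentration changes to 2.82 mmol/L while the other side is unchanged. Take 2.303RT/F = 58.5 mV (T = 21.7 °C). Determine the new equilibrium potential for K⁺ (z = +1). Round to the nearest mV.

-93 mV

After the shift: [K⁺]_out = 2.82, [K⁺]_in = 109 mmol/L.
E_new = (58.5/1)·log₁₀(2.82/109) = 58.50 · (-1.5872) = -92.85 mV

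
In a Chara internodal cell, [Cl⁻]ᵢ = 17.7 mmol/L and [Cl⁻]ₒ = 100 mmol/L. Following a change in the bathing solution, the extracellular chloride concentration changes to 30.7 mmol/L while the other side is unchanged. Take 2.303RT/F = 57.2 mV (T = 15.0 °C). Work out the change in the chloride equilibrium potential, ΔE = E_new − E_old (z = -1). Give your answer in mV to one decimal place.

29.3 mV

E_old = (57.2/-1)·log₁₀(100/17.7) = -43.02 mV
E_new = (57.2/-1)·log₁₀(30.7/17.7) = -13.68 mV
ΔE = -13.68 − (-43.02) = 29.34 mV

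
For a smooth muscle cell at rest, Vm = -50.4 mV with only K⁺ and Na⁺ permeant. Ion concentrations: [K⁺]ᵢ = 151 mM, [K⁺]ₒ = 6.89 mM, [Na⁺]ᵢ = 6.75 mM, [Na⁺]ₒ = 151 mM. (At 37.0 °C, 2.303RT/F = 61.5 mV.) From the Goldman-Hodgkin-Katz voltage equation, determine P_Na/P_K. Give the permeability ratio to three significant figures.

Let α = P_Na/P_K. GHK: Vm = 61.5·log₁₀[(Kₒ + α·Naₒ)/(Kᵢ + α·Naᵢ)].
10^(Vm/61.5) = 10^(-50.4/61.5) = 0.15153
So 0.15153·(Kᵢ + α·Naᵢ) = Kₒ + α·Naₒ → α = (0.15153·151.0 − 6.89) / (151.0 − 0.15153·6.75)
α = (22.88 − 6.89) / (151.0 − 1.023) = 15.99/150 = 0.1066

0.107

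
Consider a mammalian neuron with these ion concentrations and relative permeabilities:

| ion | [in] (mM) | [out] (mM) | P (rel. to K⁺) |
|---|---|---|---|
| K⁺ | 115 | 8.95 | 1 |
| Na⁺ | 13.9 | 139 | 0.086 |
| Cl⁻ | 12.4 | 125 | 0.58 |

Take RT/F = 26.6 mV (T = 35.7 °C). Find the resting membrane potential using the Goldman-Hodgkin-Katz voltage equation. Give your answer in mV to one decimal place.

Vm = 26.6 · ln[(Σ P·[cation]ₒ + Σ P·[anion]ᵢ) / (Σ P·[cation]ᵢ + Σ P·[anion]ₒ)]
Numerator = 1×8.95 + 0.086×139 + 0.58×12.4 = 28.1
Denominator = 1×115 + 0.086×13.9 + 0.58×125 = 188.7
Vm = 26.6 · ln(0.1489) = 26.6 × (-1.9045) = -50.66 mV

-50.7 mV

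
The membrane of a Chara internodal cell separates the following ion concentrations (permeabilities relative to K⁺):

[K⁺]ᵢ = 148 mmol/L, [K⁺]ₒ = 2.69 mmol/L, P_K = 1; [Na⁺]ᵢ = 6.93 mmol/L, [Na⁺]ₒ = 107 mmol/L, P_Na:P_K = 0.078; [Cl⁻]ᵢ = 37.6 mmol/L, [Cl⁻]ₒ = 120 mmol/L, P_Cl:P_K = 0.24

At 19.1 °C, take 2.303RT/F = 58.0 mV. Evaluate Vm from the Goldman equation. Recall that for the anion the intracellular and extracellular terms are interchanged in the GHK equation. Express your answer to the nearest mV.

Vm = 58.0 · log₁₀[(Σ P·[cation]ₒ + Σ P·[anion]ᵢ) / (Σ P·[cation]ᵢ + Σ P·[anion]ₒ)]
Numerator = 1×2.69 + 0.078×107 + 0.24×37.6 = 20.06
Denominator = 1×148 + 0.078×6.93 + 0.24×120 = 177.3
Vm = 58.0 · log₁₀(0.11312) = 58.0 × (-0.9465) = -54.90 mV

-55 mV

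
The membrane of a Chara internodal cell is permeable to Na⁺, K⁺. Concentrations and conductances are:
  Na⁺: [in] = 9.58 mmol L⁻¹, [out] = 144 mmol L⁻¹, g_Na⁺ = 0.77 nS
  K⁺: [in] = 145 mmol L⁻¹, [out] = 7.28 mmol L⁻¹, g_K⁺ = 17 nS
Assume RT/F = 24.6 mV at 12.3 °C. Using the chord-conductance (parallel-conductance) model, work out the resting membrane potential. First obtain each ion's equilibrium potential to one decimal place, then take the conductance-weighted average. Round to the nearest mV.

E_Na⁺ = (24.6/1)·ln(144/9.58) = 66.7 mV
E_K⁺ = (24.6/1)·ln(7.28/145) = -73.6 mV
Vm = (Σ gᵢEᵢ)/(Σ gᵢ) = (0.77·66.7 + 17·-73.6) / (0.77 + 17)
= -1199.84 / 17.77 = -67.52 mV

-68 mV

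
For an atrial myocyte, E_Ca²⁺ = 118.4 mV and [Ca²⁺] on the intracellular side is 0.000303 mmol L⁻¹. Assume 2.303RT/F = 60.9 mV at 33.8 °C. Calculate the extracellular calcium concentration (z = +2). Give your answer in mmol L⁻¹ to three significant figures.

2.34 mmol L⁻¹

Nernst: E = (60.9/2) · log₁₀([out]/[in]), so log₁₀([out]/[in]) = 118.4 × 2 / 60.9 = 3.8883.
[out]/[in] = 10^(3.8883) = 7733.
[out] = 7733 × 0.000303 = 2.343 mmol L⁻¹.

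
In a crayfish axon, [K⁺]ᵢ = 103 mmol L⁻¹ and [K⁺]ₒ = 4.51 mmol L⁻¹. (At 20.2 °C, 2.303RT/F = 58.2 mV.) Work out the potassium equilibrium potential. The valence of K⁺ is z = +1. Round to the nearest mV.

-79 mV

E = (58.2/z) · log₁₀([K⁺]_out/[K⁺]_in) with z = +1.
= (58.2/1) · log₁₀(4.51/103) = 58.20 · log₁₀(0.04379)
= 58.20 · (-1.3587) = -79.07 mV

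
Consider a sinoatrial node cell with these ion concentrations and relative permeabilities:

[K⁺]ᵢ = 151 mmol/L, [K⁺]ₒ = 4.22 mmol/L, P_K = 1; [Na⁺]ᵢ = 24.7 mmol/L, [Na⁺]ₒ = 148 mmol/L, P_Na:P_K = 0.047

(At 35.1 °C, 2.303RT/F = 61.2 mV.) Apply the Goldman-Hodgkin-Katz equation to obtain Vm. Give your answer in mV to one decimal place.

Vm = 61.2 · log₁₀[(Σ P·[cation]ₒ + Σ P·[anion]ᵢ) / (Σ P·[cation]ᵢ + Σ P·[anion]ₒ)]
Numerator = 1×4.22 + 0.047×148 = 11.18
Denominator = 1×151 + 0.047×24.7 = 152.2
Vm = 61.2 · log₁₀(0.073449) = 61.2 × (-1.1340) = -69.40 mV

-69.4 mV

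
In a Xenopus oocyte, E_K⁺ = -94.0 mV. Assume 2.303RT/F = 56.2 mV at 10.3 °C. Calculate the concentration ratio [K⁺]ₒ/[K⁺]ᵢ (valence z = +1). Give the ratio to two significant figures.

0.021

log₁₀([out]/[in]) = E·z/(56.2) = -94.0 × 1 / 56.2 = -1.6726
[out]/[in] = 10^(-1.6726) = 0.02125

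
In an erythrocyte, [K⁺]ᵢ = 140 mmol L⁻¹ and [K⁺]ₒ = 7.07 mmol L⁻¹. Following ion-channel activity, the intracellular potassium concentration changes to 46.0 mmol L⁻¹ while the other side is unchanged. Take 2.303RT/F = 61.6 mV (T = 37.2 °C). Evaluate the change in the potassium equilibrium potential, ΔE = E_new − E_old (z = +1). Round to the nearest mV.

30 mV

E_old = (61.6/1)·log₁₀(7.07/140) = -79.88 mV
E_new = (61.6/1)·log₁₀(7.07/46.0) = -50.10 mV
ΔE = -50.10 − (-79.88) = 29.78 mV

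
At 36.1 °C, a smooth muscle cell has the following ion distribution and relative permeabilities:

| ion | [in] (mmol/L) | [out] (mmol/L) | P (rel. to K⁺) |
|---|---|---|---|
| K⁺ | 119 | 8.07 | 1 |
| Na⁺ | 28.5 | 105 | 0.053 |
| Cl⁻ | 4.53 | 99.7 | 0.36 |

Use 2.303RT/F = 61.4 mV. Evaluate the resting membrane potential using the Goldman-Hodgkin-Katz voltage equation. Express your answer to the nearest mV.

Vm = 61.4 · log₁₀[(Σ P·[cation]ₒ + Σ P·[anion]ᵢ) / (Σ P·[cation]ᵢ + Σ P·[anion]ₒ)]
Numerator = 1×8.07 + 0.053×105 + 0.36×4.53 = 15.27
Denominator = 1×119 + 0.053×28.5 + 0.36×99.7 = 156.4
Vm = 61.4 · log₁₀(0.097606) = 61.4 × (-1.0105) = -62.05 mV

-62 mV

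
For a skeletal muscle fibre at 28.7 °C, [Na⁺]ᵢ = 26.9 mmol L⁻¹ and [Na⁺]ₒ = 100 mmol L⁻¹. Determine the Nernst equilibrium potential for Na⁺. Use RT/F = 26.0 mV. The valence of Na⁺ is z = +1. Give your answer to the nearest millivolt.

34 mV

E = (26.0/z) · ln([Na⁺]_out/[Na⁺]_in) with z = +1.
= (26.0/1) · ln(100/26.9) = 26.00 · ln(3.717)
= 26.00 · (1.3130) = 34.14 mV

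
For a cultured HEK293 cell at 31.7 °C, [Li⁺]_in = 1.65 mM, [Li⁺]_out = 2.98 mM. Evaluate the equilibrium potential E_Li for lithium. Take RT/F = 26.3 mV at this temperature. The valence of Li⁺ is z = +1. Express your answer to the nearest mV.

16 mV

E = (26.3/z) · ln([Li⁺]_out/[Li⁺]_in) with z = +1.
= (26.3/1) · ln(2.98/1.65) = 26.30 · ln(1.806)
= 26.30 · (0.5911) = 15.55 mV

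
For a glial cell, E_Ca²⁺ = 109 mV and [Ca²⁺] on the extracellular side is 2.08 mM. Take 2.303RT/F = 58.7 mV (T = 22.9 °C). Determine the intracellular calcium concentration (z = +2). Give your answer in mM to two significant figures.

Nernst: E = (58.7/2) · log₁₀([out]/[in]), so log₁₀([out]/[in]) = 109.0 × 2 / 58.7 = 3.7138.
[out]/[in] = 10^(3.7138) = 5174.
[in] = 2.08 / 5174 = 0.000402 mM.

0.00040 mM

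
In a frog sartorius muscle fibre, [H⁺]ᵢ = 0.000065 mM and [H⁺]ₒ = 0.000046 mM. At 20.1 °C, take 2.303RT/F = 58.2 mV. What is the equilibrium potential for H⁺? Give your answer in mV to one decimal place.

-8.7 mV

E = (58.2/z) · log₁₀([H⁺]_out/[H⁺]_in) with z = +1.
= (58.2/1) · log₁₀(0.000046/0.000065) = 58.20 · log₁₀(0.7077)
= 58.20 · (-0.1502) = -8.74 mV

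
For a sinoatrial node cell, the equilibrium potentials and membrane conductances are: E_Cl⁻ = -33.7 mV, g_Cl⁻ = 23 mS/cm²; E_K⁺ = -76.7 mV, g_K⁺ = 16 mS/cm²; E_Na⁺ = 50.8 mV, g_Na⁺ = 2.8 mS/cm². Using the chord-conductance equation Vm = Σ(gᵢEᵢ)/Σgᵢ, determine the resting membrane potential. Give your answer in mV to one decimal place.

-44.5 mV

Σ gᵢEᵢ = 23·(-33.7) + 16·(-76.7) + 2.8·(50.8) = -1860.06
Σ gᵢ = 23 + 16 + 2.8 = 41.8
Vm = -1860.06 / 41.8 = -44.50 mV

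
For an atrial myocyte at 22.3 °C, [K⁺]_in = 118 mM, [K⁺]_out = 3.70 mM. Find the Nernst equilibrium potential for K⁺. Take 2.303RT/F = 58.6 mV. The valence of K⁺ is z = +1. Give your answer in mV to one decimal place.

E = (58.6/z) · log₁₀([K⁺]_out/[K⁺]_in) with z = +1.
= (58.6/1) · log₁₀(3.70/118) = 58.60 · log₁₀(0.03136)
= 58.60 · (-1.5037) = -88.12 mV

-88.1 mV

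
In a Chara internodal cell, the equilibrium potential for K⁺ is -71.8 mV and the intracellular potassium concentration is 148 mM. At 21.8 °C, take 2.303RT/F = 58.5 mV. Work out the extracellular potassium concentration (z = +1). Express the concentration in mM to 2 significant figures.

8.8 mM

Nernst: E = (58.5/1) · log₁₀([out]/[in]), so log₁₀([out]/[in]) = -71.8 × 1 / 58.5 = -1.2274.
[out]/[in] = 10^(-1.2274) = 0.05924.
[out] = 0.05924 × 148 = 8.768 mM.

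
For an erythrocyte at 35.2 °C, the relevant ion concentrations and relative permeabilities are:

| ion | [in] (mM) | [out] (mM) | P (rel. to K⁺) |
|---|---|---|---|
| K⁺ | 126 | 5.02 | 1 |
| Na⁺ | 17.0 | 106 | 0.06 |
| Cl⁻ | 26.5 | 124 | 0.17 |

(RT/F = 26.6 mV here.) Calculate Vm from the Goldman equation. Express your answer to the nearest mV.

Vm = 26.6 · ln[(Σ P·[cation]ₒ + Σ P·[anion]ᵢ) / (Σ P·[cation]ᵢ + Σ P·[anion]ₒ)]
Numerator = 1×5.02 + 0.06×106 + 0.17×26.5 = 15.88
Denominator = 1×126 + 0.06×17.0 + 0.17×124 = 148.1
Vm = 26.6 · ln(0.10726) = 26.6 × (-2.2325) = -59.38 mV

-59 mV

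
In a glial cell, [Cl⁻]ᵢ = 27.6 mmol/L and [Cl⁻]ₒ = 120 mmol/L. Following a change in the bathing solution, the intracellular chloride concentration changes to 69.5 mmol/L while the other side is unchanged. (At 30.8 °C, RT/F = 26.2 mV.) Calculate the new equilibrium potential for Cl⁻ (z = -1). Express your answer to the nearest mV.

-14 mV

After the shift: [Cl⁻]_out = 120, [Cl⁻]_in = 69.5 mmol/L.
E_new = (26.2/-1)·ln(120/69.5) = -26.20 · (0.5462) = -14.31 mV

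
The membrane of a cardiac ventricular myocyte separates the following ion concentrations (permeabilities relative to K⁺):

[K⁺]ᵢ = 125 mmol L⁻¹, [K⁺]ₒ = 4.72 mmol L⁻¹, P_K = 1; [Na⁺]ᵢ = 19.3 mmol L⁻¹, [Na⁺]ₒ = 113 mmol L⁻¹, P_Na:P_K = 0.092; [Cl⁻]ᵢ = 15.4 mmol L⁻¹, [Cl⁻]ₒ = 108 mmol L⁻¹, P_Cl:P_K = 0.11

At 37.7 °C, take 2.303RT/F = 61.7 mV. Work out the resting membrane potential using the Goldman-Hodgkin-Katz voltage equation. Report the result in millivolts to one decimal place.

Vm = 61.7 · log₁₀[(Σ P·[cation]ₒ + Σ P·[anion]ᵢ) / (Σ P·[cation]ᵢ + Σ P·[anion]ₒ)]
Numerator = 1×4.72 + 0.092×113 + 0.11×15.4 = 16.81
Denominator = 1×125 + 0.092×19.3 + 0.11×108 = 138.7
Vm = 61.7 · log₁₀(0.12124) = 61.7 × (-0.9164) = -56.54 mV

-56.5 mV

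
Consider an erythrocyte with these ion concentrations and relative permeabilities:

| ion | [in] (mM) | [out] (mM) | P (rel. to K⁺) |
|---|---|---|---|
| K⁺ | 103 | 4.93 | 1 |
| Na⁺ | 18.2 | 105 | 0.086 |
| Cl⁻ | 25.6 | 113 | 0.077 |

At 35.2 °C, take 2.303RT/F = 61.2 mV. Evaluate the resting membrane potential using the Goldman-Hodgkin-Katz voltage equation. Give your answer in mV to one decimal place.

Vm = 61.2 · log₁₀[(Σ P·[cation]ₒ + Σ P·[anion]ᵢ) / (Σ P·[cation]ᵢ + Σ P·[anion]ₒ)]
Numerator = 1×4.93 + 0.086×105 + 0.077×25.6 = 15.93
Denominator = 1×103 + 0.086×18.2 + 0.077×113 = 113.3
Vm = 61.2 · log₁₀(0.14065) = 61.2 × (-0.8519) = -52.13 mV

-52.1 mV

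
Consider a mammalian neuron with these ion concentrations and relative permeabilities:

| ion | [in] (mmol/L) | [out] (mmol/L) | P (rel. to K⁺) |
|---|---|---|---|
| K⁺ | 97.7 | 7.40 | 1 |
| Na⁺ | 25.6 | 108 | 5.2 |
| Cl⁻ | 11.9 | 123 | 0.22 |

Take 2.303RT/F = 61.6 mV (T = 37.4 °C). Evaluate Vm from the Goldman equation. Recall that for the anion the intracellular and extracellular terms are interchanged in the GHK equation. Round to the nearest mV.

Vm = 61.6 · log₁₀[(Σ P·[cation]ₒ + Σ P·[anion]ᵢ) / (Σ P·[cation]ᵢ + Σ P·[anion]ₒ)]
Numerator = 1×7.40 + 5.2×108 + 0.22×11.9 = 571.6
Denominator = 1×97.7 + 5.2×25.6 + 0.22×123 = 257.9
Vm = 61.6 · log₁₀(2.2166) = 61.6 × (0.3457) = 21.29 mV

21 mV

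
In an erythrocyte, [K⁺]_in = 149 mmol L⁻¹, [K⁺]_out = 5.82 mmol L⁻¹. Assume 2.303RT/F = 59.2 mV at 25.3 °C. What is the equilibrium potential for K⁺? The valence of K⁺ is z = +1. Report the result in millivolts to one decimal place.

E = (59.2/z) · log₁₀([K⁺]_out/[K⁺]_in) with z = +1.
= (59.2/1) · log₁₀(5.82/149) = 59.20 · log₁₀(0.03906)
= 59.20 · (-1.4083) = -83.37 mV

-83.4 mV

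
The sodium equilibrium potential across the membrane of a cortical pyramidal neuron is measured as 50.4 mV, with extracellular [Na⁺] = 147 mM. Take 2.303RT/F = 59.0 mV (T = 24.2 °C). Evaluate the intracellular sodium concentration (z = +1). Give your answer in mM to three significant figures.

Nernst: E = (59.0/1) · log₁₀([out]/[in]), so log₁₀([out]/[in]) = 50.4 × 1 / 59.0 = 0.8542.
[out]/[in] = 10^(0.8542) = 7.149.
[in] = 147 / 7.149 = 20.56 mM.

20.6 mM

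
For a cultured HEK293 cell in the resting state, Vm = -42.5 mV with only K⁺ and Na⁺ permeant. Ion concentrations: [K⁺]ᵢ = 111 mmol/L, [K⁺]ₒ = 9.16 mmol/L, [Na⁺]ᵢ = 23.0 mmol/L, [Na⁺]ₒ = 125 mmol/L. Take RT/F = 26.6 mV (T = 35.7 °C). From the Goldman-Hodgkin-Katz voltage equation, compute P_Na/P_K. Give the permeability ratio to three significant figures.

Let α = P_Na/P_K. GHK: Vm = 26.6·ln[(Kₒ + α·Naₒ)/(Kᵢ + α·Naᵢ)].
e^(Vm/26.6) = e^(-42.5/26.6) = 0.20235
So 0.20235·(Kᵢ + α·Naᵢ) = Kₒ + α·Naₒ → α = (0.20235·111.0 − 9.16) / (125.0 − 0.20235·23.0)
α = (22.46 − 9.16) / (125.0 − 4.654) = 13.3/120.3 = 0.1105

0.111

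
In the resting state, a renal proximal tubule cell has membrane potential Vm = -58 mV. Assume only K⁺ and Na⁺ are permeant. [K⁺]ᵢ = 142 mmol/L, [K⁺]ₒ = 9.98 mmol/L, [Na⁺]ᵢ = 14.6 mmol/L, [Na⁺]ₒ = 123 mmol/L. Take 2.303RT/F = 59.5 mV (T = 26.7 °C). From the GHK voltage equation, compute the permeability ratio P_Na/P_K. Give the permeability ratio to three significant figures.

0.0417

Let α = P_Na/P_K. GHK: Vm = 59.5·log₁₀[(Kₒ + α·Naₒ)/(Kᵢ + α·Naᵢ)].
10^(Vm/59.5) = 10^(-58.0/59.5) = 0.10598
So 0.10598·(Kᵢ + α·Naᵢ) = Kₒ + α·Naₒ → α = (0.10598·142.0 − 9.98) / (123.0 − 0.10598·14.6)
α = (15.05 − 9.98) / (123.0 − 1.547) = 5.069/121.5 = 0.04173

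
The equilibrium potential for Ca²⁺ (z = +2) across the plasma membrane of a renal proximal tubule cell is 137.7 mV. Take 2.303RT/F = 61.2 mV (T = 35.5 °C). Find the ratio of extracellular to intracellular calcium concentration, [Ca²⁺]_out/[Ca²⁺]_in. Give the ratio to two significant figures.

32000

log₁₀([out]/[in]) = E·z/(61.2) = 137.7 × 2 / 61.2 = 4.5000
[out]/[in] = 10^(4.5000) = 3.162e+04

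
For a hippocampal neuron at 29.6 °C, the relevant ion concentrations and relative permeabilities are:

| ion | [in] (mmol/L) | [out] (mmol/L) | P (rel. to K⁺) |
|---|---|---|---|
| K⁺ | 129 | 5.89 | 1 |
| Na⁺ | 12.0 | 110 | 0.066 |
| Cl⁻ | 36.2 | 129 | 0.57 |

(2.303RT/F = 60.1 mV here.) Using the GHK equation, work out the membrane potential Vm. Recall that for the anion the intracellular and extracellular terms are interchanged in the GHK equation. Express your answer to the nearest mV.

-47 mV

Vm = 60.1 · log₁₀[(Σ P·[cation]ₒ + Σ P·[anion]ᵢ) / (Σ P·[cation]ᵢ + Σ P·[anion]ₒ)]
Numerator = 1×5.89 + 0.066×110 + 0.57×36.2 = 33.78
Denominator = 1×129 + 0.066×12.0 + 0.57×129 = 203.3
Vm = 60.1 · log₁₀(0.16616) = 60.1 × (-0.7795) = -46.85 mV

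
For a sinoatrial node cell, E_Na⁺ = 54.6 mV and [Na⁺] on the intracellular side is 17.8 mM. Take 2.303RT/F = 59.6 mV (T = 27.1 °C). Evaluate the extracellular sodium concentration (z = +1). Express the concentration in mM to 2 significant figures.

Nernst: E = (59.6/1) · log₁₀([out]/[in]), so log₁₀([out]/[in]) = 54.6 × 1 / 59.6 = 0.9161.
[out]/[in] = 10^(0.9161) = 8.243.
[out] = 8.243 × 17.8 = 146.7 mM.

150 mM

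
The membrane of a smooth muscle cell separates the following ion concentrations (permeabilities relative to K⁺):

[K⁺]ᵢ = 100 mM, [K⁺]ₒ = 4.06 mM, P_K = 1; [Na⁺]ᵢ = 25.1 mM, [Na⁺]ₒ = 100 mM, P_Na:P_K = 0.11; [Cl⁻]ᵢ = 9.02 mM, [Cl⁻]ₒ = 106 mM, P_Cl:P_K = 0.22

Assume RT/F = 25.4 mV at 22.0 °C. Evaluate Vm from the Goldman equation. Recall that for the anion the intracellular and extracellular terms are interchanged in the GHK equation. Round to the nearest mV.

-51 mV

Vm = 25.4 · ln[(Σ P·[cation]ₒ + Σ P·[anion]ᵢ) / (Σ P·[cation]ᵢ + Σ P·[anion]ₒ)]
Numerator = 1×4.06 + 0.11×100 + 0.22×9.02 = 17.04
Denominator = 1×100 + 0.11×25.1 + 0.22×106 = 126.1
Vm = 25.4 · ln(0.13519) = 25.4 × (-2.0011) = -50.83 mV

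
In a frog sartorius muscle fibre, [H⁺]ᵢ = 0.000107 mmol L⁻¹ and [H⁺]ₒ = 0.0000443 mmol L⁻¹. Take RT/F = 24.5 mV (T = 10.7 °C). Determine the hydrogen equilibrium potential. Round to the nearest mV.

E = (24.5/z) · ln([H⁺]_out/[H⁺]_in) with z = +1.
= (24.5/1) · ln(0.0000443/0.000107) = 24.50 · ln(0.414)
= 24.50 · (-0.8818) = -21.61 mV

-22 mV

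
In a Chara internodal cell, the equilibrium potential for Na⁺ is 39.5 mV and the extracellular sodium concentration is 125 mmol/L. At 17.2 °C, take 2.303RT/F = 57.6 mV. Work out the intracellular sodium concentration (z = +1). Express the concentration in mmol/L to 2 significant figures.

Nernst: E = (57.6/1) · log₁₀([out]/[in]), so log₁₀([out]/[in]) = 39.5 × 1 / 57.6 = 0.6858.
[out]/[in] = 10^(0.6858) = 4.85.
[in] = 125 / 4.85 = 25.77 mmol/L.

26 mmol/L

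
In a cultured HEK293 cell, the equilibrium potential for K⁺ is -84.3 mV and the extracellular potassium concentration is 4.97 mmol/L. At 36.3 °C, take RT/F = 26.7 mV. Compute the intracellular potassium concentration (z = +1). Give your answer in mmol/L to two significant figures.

Nernst: E = (26.7/1) · ln([out]/[in]), so ln([out]/[in]) = -84.3 × 1 / 26.7 = -3.1573.
[out]/[in] = e^(-3.1573) = 0.04254.
[in] = 4.97 / 0.04254 = 116.8 mmol/L.

120 mmol/L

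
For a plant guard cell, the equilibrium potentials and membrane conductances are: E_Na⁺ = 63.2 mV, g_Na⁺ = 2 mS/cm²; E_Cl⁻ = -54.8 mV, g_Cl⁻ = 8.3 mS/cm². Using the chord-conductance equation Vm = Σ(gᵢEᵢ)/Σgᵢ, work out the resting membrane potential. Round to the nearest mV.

-32 mV

Σ gᵢEᵢ = 2·(63.2) + 8.3·(-54.8) = -328.44
Σ gᵢ = 2 + 8.3 = 10.3
Vm = -328.44 / 10.3 = -31.89 mV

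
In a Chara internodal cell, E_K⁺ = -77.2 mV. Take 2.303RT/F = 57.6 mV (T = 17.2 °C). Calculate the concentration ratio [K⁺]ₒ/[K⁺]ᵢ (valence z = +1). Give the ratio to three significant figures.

log₁₀([out]/[in]) = E·z/(57.6) = -77.2 × 1 / 57.6 = -1.3403
[out]/[in] = 10^(-1.3403) = 0.04568

0.0457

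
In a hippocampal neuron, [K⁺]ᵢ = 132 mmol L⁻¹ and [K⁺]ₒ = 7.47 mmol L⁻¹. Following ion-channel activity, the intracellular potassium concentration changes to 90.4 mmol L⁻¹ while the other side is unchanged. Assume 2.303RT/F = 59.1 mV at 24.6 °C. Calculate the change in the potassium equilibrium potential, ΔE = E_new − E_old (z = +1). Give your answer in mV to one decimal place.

9.7 mV

E_old = (59.1/1)·log₁₀(7.47/132) = -73.71 mV
E_new = (59.1/1)·log₁₀(7.47/90.4) = -64.00 mV
ΔE = -64.00 − (-73.71) = 9.72 mV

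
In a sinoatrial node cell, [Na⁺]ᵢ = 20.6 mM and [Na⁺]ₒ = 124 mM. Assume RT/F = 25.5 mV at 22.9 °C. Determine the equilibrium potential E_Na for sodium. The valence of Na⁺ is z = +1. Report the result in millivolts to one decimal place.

E = (25.5/z) · ln([Na⁺]_out/[Na⁺]_in) with z = +1.
= (25.5/1) · ln(124/20.6) = 25.50 · ln(6.019)
= 25.50 · (1.7950) = 45.77 mV

45.8 mV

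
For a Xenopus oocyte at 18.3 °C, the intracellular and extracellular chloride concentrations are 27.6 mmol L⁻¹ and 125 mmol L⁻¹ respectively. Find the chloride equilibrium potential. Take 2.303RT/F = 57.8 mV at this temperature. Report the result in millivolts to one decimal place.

E = (57.8/z) · log₁₀([Cl⁻]_out/[Cl⁻]_in) with z = -1.
For an anion, dividing by z = -1 reverses the sign.
= (57.8/-1) · log₁₀(125/27.6) = -57.80 · log₁₀(4.529)
= -57.80 · (0.6560) = -37.92 mV

-37.9 mV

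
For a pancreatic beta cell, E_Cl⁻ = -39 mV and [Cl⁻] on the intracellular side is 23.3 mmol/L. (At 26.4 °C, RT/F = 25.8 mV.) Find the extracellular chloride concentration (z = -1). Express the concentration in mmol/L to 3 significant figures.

Nernst: E = (25.8/-1) · ln([out]/[in]), so ln([out]/[in]) = -39.0 × -1 / 25.8 = 1.5116.
[out]/[in] = e^(1.5116) = 4.534.
[out] = 4.534 × 23.3 = 105.6 mmol/L.

106 mmol/L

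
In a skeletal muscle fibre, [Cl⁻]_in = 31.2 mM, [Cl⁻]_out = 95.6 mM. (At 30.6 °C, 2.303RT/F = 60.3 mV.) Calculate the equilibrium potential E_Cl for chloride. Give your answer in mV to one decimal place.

E = (60.3/z) · log₁₀([Cl⁻]_out/[Cl⁻]_in) with z = -1.
For an anion, dividing by z = -1 reverses the sign.
= (60.3/-1) · log₁₀(95.6/31.2) = -60.30 · log₁₀(3.064)
= -60.30 · (0.4863) = -29.32 mV

-29.3 mV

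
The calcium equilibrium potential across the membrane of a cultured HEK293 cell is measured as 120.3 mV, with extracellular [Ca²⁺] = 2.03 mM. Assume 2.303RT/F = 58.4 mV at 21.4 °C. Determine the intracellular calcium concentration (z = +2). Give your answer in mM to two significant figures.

0.00015 mM

Nernst: E = (58.4/2) · log₁₀([out]/[in]), so log₁₀([out]/[in]) = 120.3 × 2 / 58.4 = 4.1199.
[out]/[in] = 10^(4.1199) = 1.318e+04.
[in] = 2.03 / 1.318e+04 = 0.000154 mM.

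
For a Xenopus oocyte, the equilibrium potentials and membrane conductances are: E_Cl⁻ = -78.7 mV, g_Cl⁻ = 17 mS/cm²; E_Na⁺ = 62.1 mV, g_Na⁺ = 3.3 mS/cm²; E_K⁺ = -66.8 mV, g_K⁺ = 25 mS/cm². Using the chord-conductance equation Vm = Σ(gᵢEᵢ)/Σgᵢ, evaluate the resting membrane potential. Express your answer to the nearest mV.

-62 mV

Σ gᵢEᵢ = 17·(-78.7) + 3.3·(62.1) + 25·(-66.8) = -2802.97
Σ gᵢ = 17 + 3.3 + 25 = 45.3
Vm = -2802.97 / 45.3 = -61.88 mV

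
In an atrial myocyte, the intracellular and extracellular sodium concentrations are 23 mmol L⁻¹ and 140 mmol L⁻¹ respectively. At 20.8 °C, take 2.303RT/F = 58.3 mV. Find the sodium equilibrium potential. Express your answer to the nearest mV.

E = (58.3/z) · log₁₀([Na⁺]_out/[Na⁺]_in) with z = +1.
= (58.3/1) · log₁₀(140/23) = 58.30 · log₁₀(6.087)
= 58.30 · (0.7844) = 45.73 mV

46 mV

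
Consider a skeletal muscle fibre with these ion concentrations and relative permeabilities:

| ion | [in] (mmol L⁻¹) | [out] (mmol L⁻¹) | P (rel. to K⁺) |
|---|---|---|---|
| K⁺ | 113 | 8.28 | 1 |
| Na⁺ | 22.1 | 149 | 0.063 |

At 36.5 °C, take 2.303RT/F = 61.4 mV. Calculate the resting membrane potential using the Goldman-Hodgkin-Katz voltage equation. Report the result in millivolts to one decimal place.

-49.8 mV

Vm = 61.4 · log₁₀[(Σ P·[cation]ₒ + Σ P·[anion]ᵢ) / (Σ P·[cation]ᵢ + Σ P·[anion]ₒ)]
Numerator = 1×8.28 + 0.063×149 = 17.67
Denominator = 1×113 + 0.063×22.1 = 114.4
Vm = 61.4 · log₁₀(0.15444) = 61.4 × (-0.8112) = -49.81 mV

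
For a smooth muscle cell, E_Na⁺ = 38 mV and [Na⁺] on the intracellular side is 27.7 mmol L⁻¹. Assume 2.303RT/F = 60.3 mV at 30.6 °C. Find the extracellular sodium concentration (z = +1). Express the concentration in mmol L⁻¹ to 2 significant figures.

Nernst: E = (60.3/1) · log₁₀([out]/[in]), so log₁₀([out]/[in]) = 38.0 × 1 / 60.3 = 0.6302.
[out]/[in] = 10^(0.6302) = 4.268.
[out] = 4.268 × 27.7 = 118.2 mmol L⁻¹.

120 mmol L⁻¹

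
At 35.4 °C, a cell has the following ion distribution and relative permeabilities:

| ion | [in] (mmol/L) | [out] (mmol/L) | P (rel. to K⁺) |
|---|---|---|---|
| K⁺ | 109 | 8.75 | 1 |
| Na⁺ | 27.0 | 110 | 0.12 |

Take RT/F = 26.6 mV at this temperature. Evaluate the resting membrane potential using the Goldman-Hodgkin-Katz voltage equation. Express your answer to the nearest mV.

-43 mV

Vm = 26.6 · ln[(Σ P·[cation]ₒ + Σ P·[anion]ᵢ) / (Σ P·[cation]ᵢ + Σ P·[anion]ₒ)]
Numerator = 1×8.75 + 0.12×110 = 21.95
Denominator = 1×109 + 0.12×27.0 = 112.2
Vm = 26.6 · ln(0.19556) = 26.6 × (-1.6319) = -43.41 mV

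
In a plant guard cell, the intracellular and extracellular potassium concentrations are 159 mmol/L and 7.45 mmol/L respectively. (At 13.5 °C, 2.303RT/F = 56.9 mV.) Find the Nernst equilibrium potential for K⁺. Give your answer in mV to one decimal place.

-75.6 mV

E = (56.9/z) · log₁₀([K⁺]_out/[K⁺]_in) with z = +1.
= (56.9/1) · log₁₀(7.45/159) = 56.90 · log₁₀(0.04686)
= 56.90 · (-1.3292) = -75.63 mV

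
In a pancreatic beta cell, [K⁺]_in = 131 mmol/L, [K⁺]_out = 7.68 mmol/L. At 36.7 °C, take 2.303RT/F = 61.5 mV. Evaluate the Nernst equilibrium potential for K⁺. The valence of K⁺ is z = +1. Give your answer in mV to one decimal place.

-75.8 mV

E = (61.5/z) · log₁₀([K⁺]_out/[K⁺]_in) with z = +1.
= (61.5/1) · log₁₀(7.68/131) = 61.50 · log₁₀(0.05863)
= 61.50 · (-1.2319) = -75.76 mV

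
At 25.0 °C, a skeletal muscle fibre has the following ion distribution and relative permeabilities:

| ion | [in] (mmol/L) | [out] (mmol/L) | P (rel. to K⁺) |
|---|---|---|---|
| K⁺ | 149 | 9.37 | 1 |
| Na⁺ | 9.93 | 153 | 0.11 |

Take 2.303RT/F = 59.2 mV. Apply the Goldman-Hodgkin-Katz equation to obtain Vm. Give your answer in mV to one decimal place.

-44.9 mV

Vm = 59.2 · log₁₀[(Σ P·[cation]ₒ + Σ P·[anion]ᵢ) / (Σ P·[cation]ᵢ + Σ P·[anion]ₒ)]
Numerator = 1×9.37 + 0.11×153 = 26.2
Denominator = 1×149 + 0.11×9.93 = 150.1
Vm = 59.2 · log₁₀(0.17456) = 59.2 × (-0.7581) = -44.88 mV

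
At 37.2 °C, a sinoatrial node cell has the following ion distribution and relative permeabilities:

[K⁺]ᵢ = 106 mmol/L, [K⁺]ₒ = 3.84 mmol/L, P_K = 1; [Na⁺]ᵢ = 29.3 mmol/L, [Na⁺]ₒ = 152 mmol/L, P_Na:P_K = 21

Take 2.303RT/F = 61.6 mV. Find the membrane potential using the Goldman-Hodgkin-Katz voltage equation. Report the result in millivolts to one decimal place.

39.8 mV

Vm = 61.6 · log₁₀[(Σ P·[cation]ₒ + Σ P·[anion]ᵢ) / (Σ P·[cation]ᵢ + Σ P·[anion]ₒ)]
Numerator = 1×3.84 + 21×152 = 3196
Denominator = 1×106 + 21×29.3 = 721.3
Vm = 61.6 · log₁₀(4.4307) = 61.6 × (0.6465) = 39.82 mV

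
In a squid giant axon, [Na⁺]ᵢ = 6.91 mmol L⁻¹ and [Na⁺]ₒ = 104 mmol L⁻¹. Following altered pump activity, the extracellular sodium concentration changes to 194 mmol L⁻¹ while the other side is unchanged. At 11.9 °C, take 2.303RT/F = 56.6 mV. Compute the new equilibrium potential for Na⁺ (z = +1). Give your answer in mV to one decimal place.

82.0 mV

After the shift: [Na⁺]_out = 194, [Na⁺]_in = 6.91 mmol L⁻¹.
E_new = (56.6/1)·log₁₀(194/6.91) = 56.60 · (1.4483) = 81.98 mV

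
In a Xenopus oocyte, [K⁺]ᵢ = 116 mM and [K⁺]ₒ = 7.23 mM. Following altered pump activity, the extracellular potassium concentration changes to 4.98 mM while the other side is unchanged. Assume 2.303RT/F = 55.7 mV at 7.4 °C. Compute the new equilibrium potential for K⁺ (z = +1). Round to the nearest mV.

-76 mV

After the shift: [K⁺]_out = 4.98, [K⁺]_in = 116 mM.
E_new = (55.7/1)·log₁₀(4.98/116) = 55.70 · (-1.3672) = -76.15 mV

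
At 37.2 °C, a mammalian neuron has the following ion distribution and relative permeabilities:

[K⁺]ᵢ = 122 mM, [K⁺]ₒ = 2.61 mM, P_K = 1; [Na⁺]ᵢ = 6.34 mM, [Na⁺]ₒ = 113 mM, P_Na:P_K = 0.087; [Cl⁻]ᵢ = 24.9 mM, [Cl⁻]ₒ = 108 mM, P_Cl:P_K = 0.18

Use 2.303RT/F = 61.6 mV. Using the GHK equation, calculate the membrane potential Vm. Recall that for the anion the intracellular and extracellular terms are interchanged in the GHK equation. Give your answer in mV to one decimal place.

Vm = 61.6 · log₁₀[(Σ P·[cation]ₒ + Σ P·[anion]ᵢ) / (Σ P·[cation]ᵢ + Σ P·[anion]ₒ)]
Numerator = 1×2.61 + 0.087×113 + 0.18×24.9 = 16.92
Denominator = 1×122 + 0.087×6.34 + 0.18×108 = 142
Vm = 61.6 · log₁₀(0.11918) = 61.6 × (-0.9238) = -56.91 mV

-56.9 mV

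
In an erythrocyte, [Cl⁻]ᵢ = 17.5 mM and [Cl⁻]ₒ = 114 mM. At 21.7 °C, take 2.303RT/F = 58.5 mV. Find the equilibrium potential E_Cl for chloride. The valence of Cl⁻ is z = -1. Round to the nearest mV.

-48 mV

E = (58.5/z) · log₁₀([Cl⁻]_out/[Cl⁻]_in) with z = -1.
For an anion, dividing by z = -1 reverses the sign.
= (58.5/-1) · log₁₀(114/17.5) = -58.50 · log₁₀(6.514)
= -58.50 · (0.8139) = -47.61 mV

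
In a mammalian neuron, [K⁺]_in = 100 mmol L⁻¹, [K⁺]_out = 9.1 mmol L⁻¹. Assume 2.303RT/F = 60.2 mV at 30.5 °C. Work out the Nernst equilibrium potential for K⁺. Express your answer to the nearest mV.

E = (60.2/z) · log₁₀([K⁺]_out/[K⁺]_in) with z = +1.
= (60.2/1) · log₁₀(9.1/100) = 60.20 · log₁₀(0.091)
= 60.20 · (-1.0410) = -62.67 mV

-63 mV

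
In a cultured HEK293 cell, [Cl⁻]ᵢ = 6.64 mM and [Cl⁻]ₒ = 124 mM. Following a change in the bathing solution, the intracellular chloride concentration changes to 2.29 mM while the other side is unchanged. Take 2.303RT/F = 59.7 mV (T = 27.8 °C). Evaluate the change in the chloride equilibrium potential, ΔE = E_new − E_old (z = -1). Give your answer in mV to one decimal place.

E_old = (59.7/-1)·log₁₀(124/6.64) = -75.89 mV
E_new = (59.7/-1)·log₁₀(124/2.29) = -103.50 mV
ΔE = -103.50 − (-75.89) = -27.60 mV

-27.6 mV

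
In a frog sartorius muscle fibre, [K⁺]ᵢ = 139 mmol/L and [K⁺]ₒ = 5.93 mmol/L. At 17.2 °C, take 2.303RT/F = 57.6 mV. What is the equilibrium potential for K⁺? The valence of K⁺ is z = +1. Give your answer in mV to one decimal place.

-78.9 mV

E = (57.6/z) · log₁₀([K⁺]_out/[K⁺]_in) with z = +1.
= (57.6/1) · log₁₀(5.93/139) = 57.60 · log₁₀(0.04266)
= 57.60 · (-1.3700) = -78.91 mV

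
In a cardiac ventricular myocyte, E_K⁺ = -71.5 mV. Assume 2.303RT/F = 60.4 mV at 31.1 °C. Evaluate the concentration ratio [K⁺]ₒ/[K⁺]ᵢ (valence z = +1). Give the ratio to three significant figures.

log₁₀([out]/[in]) = E·z/(60.4) = -71.5 × 1 / 60.4 = -1.1838
[out]/[in] = 10^(-1.1838) = 0.0655

0.0655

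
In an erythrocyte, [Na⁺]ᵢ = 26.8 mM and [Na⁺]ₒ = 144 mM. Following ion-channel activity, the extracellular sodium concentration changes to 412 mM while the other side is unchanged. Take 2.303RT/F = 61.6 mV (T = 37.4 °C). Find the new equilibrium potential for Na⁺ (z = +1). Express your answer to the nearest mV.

73 mV

After the shift: [Na⁺]_out = 412, [Na⁺]_in = 26.8 mM.
E_new = (61.6/1)·log₁₀(412/26.8) = 61.60 · (1.1868) = 73.10 mV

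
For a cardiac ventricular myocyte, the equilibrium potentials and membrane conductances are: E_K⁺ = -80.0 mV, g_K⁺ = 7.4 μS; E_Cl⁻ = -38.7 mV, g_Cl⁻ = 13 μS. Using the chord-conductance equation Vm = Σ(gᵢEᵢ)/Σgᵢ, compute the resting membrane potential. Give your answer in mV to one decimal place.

Σ gᵢEᵢ = 7.4·(-80.0) + 13·(-38.7) = -1095.10
Σ gᵢ = 7.4 + 13 = 20.4
Vm = -1095.10 / 20.4 = -53.68 mV

-53.7 mV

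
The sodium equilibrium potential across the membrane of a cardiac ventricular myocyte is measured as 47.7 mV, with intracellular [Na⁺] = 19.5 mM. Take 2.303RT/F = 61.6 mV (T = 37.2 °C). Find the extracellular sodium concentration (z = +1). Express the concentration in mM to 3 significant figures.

Nernst: E = (61.6/1) · log₁₀([out]/[in]), so log₁₀([out]/[in]) = 47.7 × 1 / 61.6 = 0.7744.
[out]/[in] = 10^(0.7744) = 5.948.
[out] = 5.948 × 19.5 = 116 mM.

116 mM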